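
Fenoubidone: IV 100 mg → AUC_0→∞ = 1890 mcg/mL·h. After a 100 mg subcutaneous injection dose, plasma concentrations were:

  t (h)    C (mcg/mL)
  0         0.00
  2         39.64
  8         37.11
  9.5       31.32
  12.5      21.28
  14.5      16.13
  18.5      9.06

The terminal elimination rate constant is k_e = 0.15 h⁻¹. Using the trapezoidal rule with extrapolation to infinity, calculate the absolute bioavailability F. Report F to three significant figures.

Trapezoidal AUC_0→18.5 (subcutaneous injection):
  [0→2]: (0.00+39.64)/2 × 2 = 39.64
  [2→8]: (39.64+37.11)/2 × 6 = 230.25
  [8→9.5]: (37.11+31.32)/2 × 1.5 = 51.3225
  [9.5→12.5]: (31.32+21.28)/2 × 3 = 78.9
  [12.5→14.5]: (21.28+16.13)/2 × 2 = 37.41
  [14.5→18.5]: (16.13+9.06)/2 × 4 = 50.38
  Sum = 487.9025 mcg/mL·h
Tail: C_last/k_e = 9.06/0.15 = 60.400
AUC_0→∞ (subcutaneous injection) = 487.9025 + 60.400 = 548.3025 mcg/mL·h
F = (AUC_ev/D_ev)/(AUC_iv/D_iv) = (548.3025/100)/(1890/100) = 5.483025/18.9 = 0.2901

F = 0.290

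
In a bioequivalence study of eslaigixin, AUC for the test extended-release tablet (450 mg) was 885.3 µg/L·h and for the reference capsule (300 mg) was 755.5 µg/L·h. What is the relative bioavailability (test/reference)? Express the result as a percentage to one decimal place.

F_rel = (AUC_test/D_test) / (AUC_ref/D_ref)
      = (885.3/450) / (755.5/300)
      = 1.96733 / 2.51833 = 0.7812 = 78.12%

F_rel = 78.1%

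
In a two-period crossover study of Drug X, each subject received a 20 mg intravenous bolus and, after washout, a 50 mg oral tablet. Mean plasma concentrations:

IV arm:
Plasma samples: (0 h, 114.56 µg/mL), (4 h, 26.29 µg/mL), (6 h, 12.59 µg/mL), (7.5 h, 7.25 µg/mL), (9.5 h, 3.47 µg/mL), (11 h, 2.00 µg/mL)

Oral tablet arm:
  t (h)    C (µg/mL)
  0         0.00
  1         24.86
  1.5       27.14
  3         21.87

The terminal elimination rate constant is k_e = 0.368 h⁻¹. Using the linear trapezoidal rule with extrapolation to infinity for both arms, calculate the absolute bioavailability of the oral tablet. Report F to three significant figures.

Trapezoidal AUC_0→11 (IV):
  [0→4]: (114.56+26.29)/2 × 4 = 281.7
  [4→6]: (26.29+12.59)/2 × 2 = 38.88
  [6→7.5]: (12.59+7.25)/2 × 1.5 = 14.88
  [7.5→9.5]: (7.25+3.47)/2 × 2 = 10.72
  [9.5→11]: (3.47+2.00)/2 × 1.5 = 4.1025
  Sum = 350.2825 µg/mL·h
IV tail: 2.00/0.368 = 5.435; AUC_iv,0→∞ = 350.2825 + 5.435 = 355.7175 µg/mL·h
Trapezoidal AUC_0→3 (oral tablet):
  [0→1]: (0.00+24.86)/2 × 1 = 12.43
  [1→1.5]: (24.86+27.14)/2 × 0.5 = 13.0
  [1.5→3]: (27.14+21.87)/2 × 1.5 = 36.7575
  Sum = 62.1875 µg/mL·h
oral tablet tail: 21.87/0.368 = 59.429; AUC_ev,0→∞ = 62.1875 + 59.429 = 121.6165 µg/mL·h
F = (AUC_ev/D_ev)/(AUC_iv/D_iv) = (121.6165/50)/(355.7175/20) = 2.43233/17.785875 = 0.1368

F = 0.137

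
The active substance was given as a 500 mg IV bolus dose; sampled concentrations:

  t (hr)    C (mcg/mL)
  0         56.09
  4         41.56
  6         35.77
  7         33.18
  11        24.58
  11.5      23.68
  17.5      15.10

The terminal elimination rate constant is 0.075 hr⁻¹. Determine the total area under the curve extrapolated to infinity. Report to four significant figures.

AUC = 752.4 mcg/mL·hr

Trapezoidal AUC_0→17.5:
  [0→4]: (56.09+41.56)/2 × 4 = 195.3
  [4→6]: (41.56+35.77)/2 × 2 = 77.33
  [6→7]: (35.77+33.18)/2 × 1 = 34.475
  [7→11]: (33.18+24.58)/2 × 4 = 115.52
  [11→11.5]: (24.58+23.68)/2 × 0.5 = 12.065
  [11.5→17.5]: (23.68+15.10)/2 × 6 = 116.34
  Sum = 551.03 mcg/mL·hr
Extrapolated tail: C_last / k_e = 15.10 / 0.075 = 201.333
AUC_0→∞ = 551.03 + 201.333 = 752.363 mcg/mL·hr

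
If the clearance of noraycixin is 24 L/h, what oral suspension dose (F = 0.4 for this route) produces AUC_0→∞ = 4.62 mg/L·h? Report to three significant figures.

Dose = CL × AUC_0→∞ / F
     = 24 × 4.62 / 0.4 = 277.2 mg

Dose = 277 mg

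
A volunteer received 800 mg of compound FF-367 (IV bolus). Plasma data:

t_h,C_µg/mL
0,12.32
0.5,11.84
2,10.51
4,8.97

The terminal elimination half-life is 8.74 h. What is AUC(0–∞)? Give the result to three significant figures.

AUC = 155 µg/mL·h

Trapezoidal AUC_0→4:
  [0→0.5]: (12.32+11.84)/2 × 0.5 = 6.04
  [0.5→2]: (11.84+10.51)/2 × 1.5 = 16.7625
  [2→4]: (10.51+8.97)/2 × 2 = 19.48
  Sum = 42.2825 µg/mL·h
k_e = ln2 / t½ = 0.693147 / 8.74 = 0.0793 h^-1
Extrapolated tail: C_last / k_e = 8.97 / 0.0793 = 113.115
AUC_0→∞ = 42.2825 + 113.115 = 155.3975 µg/mL·h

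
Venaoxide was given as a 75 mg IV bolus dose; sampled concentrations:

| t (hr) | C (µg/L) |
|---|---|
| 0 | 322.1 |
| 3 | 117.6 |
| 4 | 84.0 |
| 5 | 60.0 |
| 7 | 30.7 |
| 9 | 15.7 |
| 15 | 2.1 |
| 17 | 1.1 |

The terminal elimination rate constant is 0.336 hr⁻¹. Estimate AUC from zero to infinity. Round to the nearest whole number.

AUC = 1029 µg/L·hr

Trapezoidal AUC_0→17:
  [0→3]: (322.1+117.6)/2 × 3 = 659.55
  [3→4]: (117.6+84.0)/2 × 1 = 100.8
  [4→5]: (84.0+60.0)/2 × 1 = 72.0
  [5→7]: (60.0+30.7)/2 × 2 = 90.7
  [7→9]: (30.7+15.7)/2 × 2 = 46.4
  [9→15]: (15.7+2.1)/2 × 6 = 53.4
  [15→17]: (2.1+1.1)/2 × 2 = 3.2
  Sum = 1026.05 µg/L·hr
Extrapolated tail: C_last / k_e = 1.1 / 0.336 = 3.274
AUC_0→∞ = 1026.05 + 3.274 = 1029.324 µg/L·hr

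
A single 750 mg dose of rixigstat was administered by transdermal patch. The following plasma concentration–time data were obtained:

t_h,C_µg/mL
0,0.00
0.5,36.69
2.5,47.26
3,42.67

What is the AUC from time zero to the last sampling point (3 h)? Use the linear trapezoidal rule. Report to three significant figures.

AUC = 116 µg/mL·h

Trapezoidal AUC_0→3:
  [0→0.5]: (0.00+36.69)/2 × 0.5 = 9.1725
  [0.5→2.5]: (36.69+47.26)/2 × 2 = 83.95
  [2.5→3]: (47.26+42.67)/2 × 0.5 = 22.4825
  Sum = 115.605 µg/mL·h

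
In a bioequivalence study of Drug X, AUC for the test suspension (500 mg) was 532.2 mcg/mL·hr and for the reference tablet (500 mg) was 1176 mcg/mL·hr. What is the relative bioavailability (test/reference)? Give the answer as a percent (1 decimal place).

F_rel = (AUC_test/D_test) / (AUC_ref/D_ref)
      = (532.2/500) / (1176/500)
      = 1.0644 / 2.352 = 0.4526 = 45.26%

F_rel = 45.3%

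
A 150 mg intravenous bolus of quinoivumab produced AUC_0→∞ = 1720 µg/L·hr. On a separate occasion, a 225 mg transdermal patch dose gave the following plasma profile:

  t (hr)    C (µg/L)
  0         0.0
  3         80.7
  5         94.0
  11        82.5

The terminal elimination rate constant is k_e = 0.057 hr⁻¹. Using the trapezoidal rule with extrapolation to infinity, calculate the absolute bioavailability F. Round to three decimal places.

F = 0.881

Trapezoidal AUC_0→11 (transdermal patch):
  [0→3]: (0.0+80.7)/2 × 3 = 121.05
  [3→5]: (80.7+94.0)/2 × 2 = 174.7
  [5→11]: (94.0+82.5)/2 × 6 = 529.5
  Sum = 825.25 µg/L·hr
Tail: C_last/k_e = 82.5/0.057 = 1447.368
AUC_0→∞ (transdermal patch) = 825.25 + 1447.368 = 2272.618 µg/L·hr
F = (AUC_ev/D_ev)/(AUC_iv/D_iv) = (2272.618/225)/(1720/150) = 10.1005/11.4667 = 0.8809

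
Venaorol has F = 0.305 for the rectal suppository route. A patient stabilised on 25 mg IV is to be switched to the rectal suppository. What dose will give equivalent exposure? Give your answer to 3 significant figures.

D_rectal = 82.0 mg

For equal systemic exposure: F × D_ev = D_iv
D_ev = D_iv / F = 25 / 0.305 = 81.9672 mg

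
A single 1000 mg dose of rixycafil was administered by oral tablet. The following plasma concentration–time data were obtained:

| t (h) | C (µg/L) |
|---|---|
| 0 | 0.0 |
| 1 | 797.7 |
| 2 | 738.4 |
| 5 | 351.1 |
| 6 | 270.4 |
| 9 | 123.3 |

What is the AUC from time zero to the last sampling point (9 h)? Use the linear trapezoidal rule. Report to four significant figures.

AUC = 3702 µg/L·h

Trapezoidal AUC_0→9:
  [0→1]: (0.0+797.7)/2 × 1 = 398.85
  [1→2]: (797.7+738.4)/2 × 1 = 768.05
  [2→5]: (738.4+351.1)/2 × 3 = 1634.25
  [5→6]: (351.1+270.4)/2 × 1 = 310.75
  [6→9]: (270.4+123.3)/2 × 3 = 590.55
  Sum = 3702.45 µg/L·h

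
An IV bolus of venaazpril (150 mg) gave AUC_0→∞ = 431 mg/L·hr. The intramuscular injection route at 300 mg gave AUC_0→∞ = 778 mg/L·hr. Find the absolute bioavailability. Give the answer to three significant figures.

F = 0.903

F = (AUC_ev / D_ev) / (AUC_iv / D_iv)
  = (778/300) / (431/150)
  = 2.59333 / 2.87333 = 0.9026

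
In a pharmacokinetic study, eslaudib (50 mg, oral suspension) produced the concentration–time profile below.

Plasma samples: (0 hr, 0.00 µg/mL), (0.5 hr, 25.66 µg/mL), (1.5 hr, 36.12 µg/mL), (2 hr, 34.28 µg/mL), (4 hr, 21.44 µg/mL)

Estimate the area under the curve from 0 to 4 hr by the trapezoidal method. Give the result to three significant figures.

AUC = 111 µg/mL·hr

Trapezoidal AUC_0→4:
  [0→0.5]: (0.00+25.66)/2 × 0.5 = 6.415
  [0.5→1.5]: (25.66+36.12)/2 × 1 = 30.89
  [1.5→2]: (36.12+34.28)/2 × 0.5 = 17.6
  [2→4]: (34.28+21.44)/2 × 2 = 55.72
  Sum = 110.625 µg/mL·hr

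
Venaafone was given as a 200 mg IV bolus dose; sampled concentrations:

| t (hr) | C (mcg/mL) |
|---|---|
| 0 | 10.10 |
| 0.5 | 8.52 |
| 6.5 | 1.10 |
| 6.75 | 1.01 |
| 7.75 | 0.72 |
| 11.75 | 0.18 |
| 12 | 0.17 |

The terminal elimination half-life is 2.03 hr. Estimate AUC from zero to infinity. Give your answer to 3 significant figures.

Trapezoidal AUC_0→12:
  [0→0.5]: (10.10+8.52)/2 × 0.5 = 4.655
  [0.5→6.5]: (8.52+1.10)/2 × 6 = 28.86
  [6.5→6.75]: (1.10+1.01)/2 × 0.25 = 0.26375
  [6.75→7.75]: (1.01+0.72)/2 × 1 = 0.865
  [7.75→11.75]: (0.72+0.18)/2 × 4 = 1.8
  [11.75→12]: (0.18+0.17)/2 × 0.25 = 0.04375
  Sum = 36.4875 mcg/mL·hr
k_e = ln2 / t½ = 0.693147 / 2.03 = 0.3415 hr^-1
Extrapolated tail: C_last / k_e = 0.17 / 0.3415 = 0.498
AUC_0→∞ = 36.4875 + 0.498 = 36.9855 mcg/mL·hr

AUC = 37.0 mcg/mL·hr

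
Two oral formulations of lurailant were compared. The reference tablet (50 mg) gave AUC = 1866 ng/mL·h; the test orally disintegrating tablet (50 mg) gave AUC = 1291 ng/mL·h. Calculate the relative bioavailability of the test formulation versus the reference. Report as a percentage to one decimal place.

F_rel = 69.2%

F_rel = (AUC_test/D_test) / (AUC_ref/D_ref)
      = (1291/50) / (1866/50)
      = 25.82 / 37.32 = 0.6919 = 69.19%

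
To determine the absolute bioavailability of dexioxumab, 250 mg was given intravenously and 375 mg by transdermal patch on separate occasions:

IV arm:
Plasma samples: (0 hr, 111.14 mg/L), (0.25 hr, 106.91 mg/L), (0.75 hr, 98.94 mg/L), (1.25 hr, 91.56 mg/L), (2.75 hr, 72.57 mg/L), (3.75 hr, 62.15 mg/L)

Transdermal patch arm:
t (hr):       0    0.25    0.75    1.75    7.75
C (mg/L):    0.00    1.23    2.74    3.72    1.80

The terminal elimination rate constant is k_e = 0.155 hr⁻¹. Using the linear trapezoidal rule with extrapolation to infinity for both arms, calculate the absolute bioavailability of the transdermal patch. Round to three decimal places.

F = 0.030

Trapezoidal AUC_0→3.75 (IV):
  [0→0.25]: (111.14+106.91)/2 × 0.25 = 27.25625
  [0.25→0.75]: (106.91+98.94)/2 × 0.5 = 51.4625
  [0.75→1.25]: (98.94+91.56)/2 × 0.5 = 47.625
  [1.25→2.75]: (91.56+72.57)/2 × 1.5 = 123.0975
  [2.75→3.75]: (72.57+62.15)/2 × 1 = 67.36
  Sum = 316.80125 mg/L·hr
IV tail: 62.15/0.155 = 400.968; AUC_iv,0→∞ = 316.80125 + 400.968 = 717.76925 mg/L·hr
Trapezoidal AUC_0→7.75 (transdermal patch):
  [0→0.25]: (0.00+1.23)/2 × 0.25 = 0.15375
  [0.25→0.75]: (1.23+2.74)/2 × 0.5 = 0.9925
  [0.75→1.75]: (2.74+3.72)/2 × 1 = 3.23
  [1.75→7.75]: (3.72+1.80)/2 × 6 = 16.56
  Sum = 20.93625 mg/L·hr
transdermal patch tail: 1.80/0.155 = 11.613; AUC_ev,0→∞ = 20.93625 + 11.613 = 32.54925 mg/L·hr
F = (AUC_ev/D_ev)/(AUC_iv/D_iv) = (32.54925/375)/(717.76925/250) = 0.086798/2.871077 = 0.0302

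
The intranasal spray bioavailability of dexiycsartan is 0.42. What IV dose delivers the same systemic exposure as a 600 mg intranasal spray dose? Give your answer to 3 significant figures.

Systemic exposure from an extravascular dose = F × D_ev, so the equivalent IV dose is F × D_ev.
D_iv = F × D_ev = 0.42 × 600 = 252 mg

D_iv = 252 mg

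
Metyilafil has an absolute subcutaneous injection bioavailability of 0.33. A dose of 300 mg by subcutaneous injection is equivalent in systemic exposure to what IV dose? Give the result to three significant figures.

D_iv = 99.0 mg

Systemic exposure from an extravascular dose = F × D_ev, so the equivalent IV dose is F × D_ev.
D_iv = F × D_ev = 0.33 × 300 = 99 mg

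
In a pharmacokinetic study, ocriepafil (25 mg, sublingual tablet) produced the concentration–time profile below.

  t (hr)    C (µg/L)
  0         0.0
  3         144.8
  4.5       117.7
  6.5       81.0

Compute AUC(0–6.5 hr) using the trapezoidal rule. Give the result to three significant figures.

AUC = 613 µg/L·hr

Trapezoidal AUC_0→6.5:
  [0→3]: (0.0+144.8)/2 × 3 = 217.2
  [3→4.5]: (144.8+117.7)/2 × 1.5 = 196.875
  [4.5→6.5]: (117.7+81.0)/2 × 2 = 198.7
  Sum = 612.775 µg/L·hr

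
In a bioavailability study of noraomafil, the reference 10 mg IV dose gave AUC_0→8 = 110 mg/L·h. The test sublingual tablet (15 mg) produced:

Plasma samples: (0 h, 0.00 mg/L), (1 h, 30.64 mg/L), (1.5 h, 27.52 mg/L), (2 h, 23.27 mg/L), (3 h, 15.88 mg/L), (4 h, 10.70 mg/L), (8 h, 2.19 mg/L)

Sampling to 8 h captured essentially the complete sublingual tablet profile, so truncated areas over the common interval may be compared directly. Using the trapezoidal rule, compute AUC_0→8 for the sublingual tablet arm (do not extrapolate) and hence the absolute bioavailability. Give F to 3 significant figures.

Trapezoidal AUC_0→8 (sublingual tablet):
  [0→1]: (0.00+30.64)/2 × 1 = 15.32
  [1→1.5]: (30.64+27.52)/2 × 0.5 = 14.54
  [1.5→2]: (27.52+23.27)/2 × 0.5 = 12.6975
  [2→3]: (23.27+15.88)/2 × 1 = 19.575
  [3→4]: (15.88+10.70)/2 × 1 = 13.29
  [4→8]: (10.70+2.19)/2 × 4 = 25.78
  Sum = 101.2025 mg/L·h
F = (AUC_ev/D_ev)/(AUC_iv/D_iv) = (101.2025/15)/(110/10) = 6.74683/11 = 0.6133

F = 0.613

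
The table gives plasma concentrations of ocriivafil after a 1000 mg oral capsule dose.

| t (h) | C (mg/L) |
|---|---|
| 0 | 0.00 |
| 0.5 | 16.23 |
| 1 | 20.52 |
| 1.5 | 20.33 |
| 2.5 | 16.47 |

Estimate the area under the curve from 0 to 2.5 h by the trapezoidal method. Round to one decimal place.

AUC = 41.9 mg/L·h

Trapezoidal AUC_0→2.5:
  [0→0.5]: (0.00+16.23)/2 × 0.5 = 4.0575
  [0.5→1]: (16.23+20.52)/2 × 0.5 = 9.1875
  [1→1.5]: (20.52+20.33)/2 × 0.5 = 10.2125
  [1.5→2.5]: (20.33+16.47)/2 × 1 = 18.4
  Sum = 41.8575 mg/L·h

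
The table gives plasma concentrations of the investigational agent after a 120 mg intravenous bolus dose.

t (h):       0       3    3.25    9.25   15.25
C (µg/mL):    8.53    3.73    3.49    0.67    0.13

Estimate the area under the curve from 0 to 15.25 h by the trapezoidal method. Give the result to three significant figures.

AUC = 34.2 µg/mL·h

Trapezoidal AUC_0→15.25:
  [0→3]: (8.53+3.73)/2 × 3 = 18.39
  [3→3.25]: (3.73+3.49)/2 × 0.25 = 0.9025
  [3.25→9.25]: (3.49+0.67)/2 × 6 = 12.48
  [9.25→15.25]: (0.67+0.13)/2 × 6 = 2.4
  Sum = 34.1725 µg/mL·h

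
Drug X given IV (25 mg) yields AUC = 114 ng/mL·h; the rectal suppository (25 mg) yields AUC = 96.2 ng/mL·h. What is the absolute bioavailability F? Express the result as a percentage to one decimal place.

F = 84.4%

F = (AUC_ev / D_ev) / (AUC_iv / D_iv)
  = (96.2/25) / (114/25)
  = 3.848 / 4.56 = 0.8439
  = 84.39%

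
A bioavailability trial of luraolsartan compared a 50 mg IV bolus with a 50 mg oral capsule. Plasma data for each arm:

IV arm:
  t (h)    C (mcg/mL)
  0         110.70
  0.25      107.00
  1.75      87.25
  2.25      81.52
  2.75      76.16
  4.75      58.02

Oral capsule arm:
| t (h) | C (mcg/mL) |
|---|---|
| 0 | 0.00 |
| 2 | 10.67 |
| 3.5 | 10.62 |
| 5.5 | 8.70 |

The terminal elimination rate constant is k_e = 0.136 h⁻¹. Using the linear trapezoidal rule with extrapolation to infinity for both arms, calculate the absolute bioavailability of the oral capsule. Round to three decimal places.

Trapezoidal AUC_0→4.75 (IV):
  [0→0.25]: (110.70+107.00)/2 × 0.25 = 27.2125
  [0.25→1.75]: (107.00+87.25)/2 × 1.5 = 145.6875
  [1.75→2.25]: (87.25+81.52)/2 × 0.5 = 42.1925
  [2.25→2.75]: (81.52+76.16)/2 × 0.5 = 39.42
  [2.75→4.75]: (76.16+58.02)/2 × 2 = 134.18
  Sum = 388.6925 mcg/mL·h
IV tail: 58.02/0.136 = 426.618; AUC_iv,0→∞ = 388.6925 + 426.618 = 815.3105 mcg/mL·h
Trapezoidal AUC_0→5.5 (oral capsule):
  [0→2]: (0.00+10.67)/2 × 2 = 10.67
  [2→3.5]: (10.67+10.62)/2 × 1.5 = 15.9675
  [3.5→5.5]: (10.62+8.70)/2 × 2 = 19.32
  Sum = 45.9575 mcg/mL·h
oral capsule tail: 8.70/0.136 = 63.971; AUC_ev,0→∞ = 45.9575 + 63.971 = 109.9285 mcg/mL·h
F = (AUC_ev/D_ev)/(AUC_iv/D_iv) = (109.9285/50)/(815.3105/50) = 2.19857/16.30621 = 0.1348

F = 0.135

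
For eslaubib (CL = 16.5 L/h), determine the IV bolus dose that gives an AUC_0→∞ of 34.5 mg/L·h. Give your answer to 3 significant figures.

Dose = 569 mg

Dose_iv = CL × AUC_0→∞
     = 16.5 × 34.5 = 569.25 mg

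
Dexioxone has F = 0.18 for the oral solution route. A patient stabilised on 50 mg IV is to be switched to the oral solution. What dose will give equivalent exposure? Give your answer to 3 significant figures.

For equal systemic exposure: F × D_ev = D_iv
D_ev = D_iv / F = 50 / 0.18 = 277.778 mg

D_oral = 278 mg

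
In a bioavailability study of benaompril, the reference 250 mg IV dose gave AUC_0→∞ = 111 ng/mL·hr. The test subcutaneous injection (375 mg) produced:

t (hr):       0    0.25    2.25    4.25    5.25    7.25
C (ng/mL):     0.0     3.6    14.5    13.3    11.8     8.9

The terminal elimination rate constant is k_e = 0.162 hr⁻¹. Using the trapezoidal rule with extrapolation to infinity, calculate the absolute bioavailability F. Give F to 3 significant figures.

Trapezoidal AUC_0→7.25 (subcutaneous injection):
  [0→0.25]: (0.0+3.6)/2 × 0.25 = 0.45
  [0.25→2.25]: (3.6+14.5)/2 × 2 = 18.1
  [2.25→4.25]: (14.5+13.3)/2 × 2 = 27.8
  [4.25→5.25]: (13.3+11.8)/2 × 1 = 12.55
  [5.25→7.25]: (11.8+8.9)/2 × 2 = 20.7
  Sum = 79.6 ng/mL·hr
Tail: C_last/k_e = 8.9/0.162 = 54.938
AUC_0→∞ (subcutaneous injection) = 79.6 + 54.938 = 134.538 ng/mL·hr
F = (AUC_ev/D_ev)/(AUC_iv/D_iv) = (134.538/375)/(111/250) = 0.358768/0.444 = 0.8080

F = 0.808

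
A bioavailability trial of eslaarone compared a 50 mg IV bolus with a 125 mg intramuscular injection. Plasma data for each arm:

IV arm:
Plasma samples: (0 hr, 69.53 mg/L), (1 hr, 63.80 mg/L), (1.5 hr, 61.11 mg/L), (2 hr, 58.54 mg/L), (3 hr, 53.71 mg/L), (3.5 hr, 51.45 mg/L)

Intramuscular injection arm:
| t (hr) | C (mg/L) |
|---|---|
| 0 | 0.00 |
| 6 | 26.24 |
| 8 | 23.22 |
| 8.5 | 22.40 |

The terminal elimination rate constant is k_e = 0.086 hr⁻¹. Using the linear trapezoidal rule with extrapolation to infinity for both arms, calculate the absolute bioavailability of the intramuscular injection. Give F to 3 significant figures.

F = 0.198

Trapezoidal AUC_0→3.5 (IV):
  [0→1]: (69.53+63.80)/2 × 1 = 66.665
  [1→1.5]: (63.80+61.11)/2 × 0.5 = 31.2275
  [1.5→2]: (61.11+58.54)/2 × 0.5 = 29.9125
  [2→3]: (58.54+53.71)/2 × 1 = 56.125
  [3→3.5]: (53.71+51.45)/2 × 0.5 = 26.29
  Sum = 210.22 mg/L·hr
IV tail: 51.45/0.086 = 598.256; AUC_iv,0→∞ = 210.22 + 598.256 = 808.476 mg/L·hr
Trapezoidal AUC_0→8.5 (intramuscular injection):
  [0→6]: (0.00+26.24)/2 × 6 = 78.72
  [6→8]: (26.24+23.22)/2 × 2 = 49.46
  [8→8.5]: (23.22+22.40)/2 × 0.5 = 11.405
  Sum = 139.585 mg/L·hr
intramuscular injection tail: 22.40/0.086 = 260.465; AUC_ev,0→∞ = 139.585 + 260.465 = 400.05 mg/L·hr
F = (AUC_ev/D_ev)/(AUC_iv/D_iv) = (400.05/125)/(808.476/50) = 3.2004/16.16952 = 0.1979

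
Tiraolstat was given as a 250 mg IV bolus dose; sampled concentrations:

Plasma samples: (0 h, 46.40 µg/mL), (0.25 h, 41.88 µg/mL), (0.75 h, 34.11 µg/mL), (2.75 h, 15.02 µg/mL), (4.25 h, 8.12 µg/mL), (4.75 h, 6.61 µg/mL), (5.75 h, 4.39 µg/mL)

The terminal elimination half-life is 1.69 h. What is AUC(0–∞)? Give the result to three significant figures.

AUC = 116 µg/mL·h

Trapezoidal AUC_0→5.75:
  [0→0.25]: (46.40+41.88)/2 × 0.25 = 11.035
  [0.25→0.75]: (41.88+34.11)/2 × 0.5 = 18.9975
  [0.75→2.75]: (34.11+15.02)/2 × 2 = 49.13
  [2.75→4.25]: (15.02+8.12)/2 × 1.5 = 17.355
  [4.25→4.75]: (8.12+6.61)/2 × 0.5 = 3.6825
  [4.75→5.75]: (6.61+4.39)/2 × 1 = 5.5
  Sum = 105.7 µg/mL·h
k_e = ln2 / t½ = 0.693147 / 1.69 = 0.4101 h^-1
Extrapolated tail: C_last / k_e = 4.39 / 0.4101 = 10.705
AUC_0→∞ = 105.7 + 10.705 = 116.405 µg/mL·h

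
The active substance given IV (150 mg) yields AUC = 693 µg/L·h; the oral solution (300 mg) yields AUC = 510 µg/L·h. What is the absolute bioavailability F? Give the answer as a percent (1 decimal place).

F = 36.8%

F = (AUC_ev / D_ev) / (AUC_iv / D_iv)
  = (510/300) / (693/150)
  = 1.7 / 4.62 = 0.3680
  = 36.80%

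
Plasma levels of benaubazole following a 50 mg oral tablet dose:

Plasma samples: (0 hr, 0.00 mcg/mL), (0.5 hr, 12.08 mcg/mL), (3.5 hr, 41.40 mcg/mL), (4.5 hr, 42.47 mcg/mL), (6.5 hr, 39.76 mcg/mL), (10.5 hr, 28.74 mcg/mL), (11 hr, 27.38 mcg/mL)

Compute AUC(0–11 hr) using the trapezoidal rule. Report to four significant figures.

AUC = 358.4 mcg/mL·hr

Trapezoidal AUC_0→11:
  [0→0.5]: (0.00+12.08)/2 × 0.5 = 3.02
  [0.5→3.5]: (12.08+41.40)/2 × 3 = 80.22
  [3.5→4.5]: (41.40+42.47)/2 × 1 = 41.935
  [4.5→6.5]: (42.47+39.76)/2 × 2 = 82.23
  [6.5→10.5]: (39.76+28.74)/2 × 4 = 137.0
  [10.5→11]: (28.74+27.38)/2 × 0.5 = 14.03
  Sum = 358.435 mcg/mL·hr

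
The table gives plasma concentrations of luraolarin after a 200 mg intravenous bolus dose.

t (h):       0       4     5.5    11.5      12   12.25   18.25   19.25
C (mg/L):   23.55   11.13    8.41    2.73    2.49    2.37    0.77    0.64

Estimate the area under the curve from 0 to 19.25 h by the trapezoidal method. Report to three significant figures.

AUC = 129 mg/L·h

Trapezoidal AUC_0→19.25:
  [0→4]: (23.55+11.13)/2 × 4 = 69.36
  [4→5.5]: (11.13+8.41)/2 × 1.5 = 14.655
  [5.5→11.5]: (8.41+2.73)/2 × 6 = 33.42
  [11.5→12]: (2.73+2.49)/2 × 0.5 = 1.305
  [12→12.25]: (2.49+2.37)/2 × 0.25 = 0.6075
  [12.25→18.25]: (2.37+0.77)/2 × 6 = 9.42
  [18.25→19.25]: (0.77+0.64)/2 × 1 = 0.705
  Sum = 129.4725 mg/L·h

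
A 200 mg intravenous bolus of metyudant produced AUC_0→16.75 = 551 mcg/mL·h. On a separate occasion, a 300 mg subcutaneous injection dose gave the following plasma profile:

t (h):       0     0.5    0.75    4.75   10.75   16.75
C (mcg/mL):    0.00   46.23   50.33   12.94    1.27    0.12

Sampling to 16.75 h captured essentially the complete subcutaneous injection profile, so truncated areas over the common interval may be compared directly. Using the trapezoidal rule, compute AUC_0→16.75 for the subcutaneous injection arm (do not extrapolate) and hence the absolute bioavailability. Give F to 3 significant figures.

Trapezoidal AUC_0→16.75 (subcutaneous injection):
  [0→0.5]: (0.00+46.23)/2 × 0.5 = 11.5575
  [0.5→0.75]: (46.23+50.33)/2 × 0.25 = 12.07
  [0.75→4.75]: (50.33+12.94)/2 × 4 = 126.54
  [4.75→10.75]: (12.94+1.27)/2 × 6 = 42.63
  [10.75→16.75]: (1.27+0.12)/2 × 6 = 4.17
  Sum = 196.9675 mcg/mL·h
F = (AUC_ev/D_ev)/(AUC_iv/D_iv) = (196.9675/300)/(551/200) = 0.656558/2.755 = 0.2383

F = 0.238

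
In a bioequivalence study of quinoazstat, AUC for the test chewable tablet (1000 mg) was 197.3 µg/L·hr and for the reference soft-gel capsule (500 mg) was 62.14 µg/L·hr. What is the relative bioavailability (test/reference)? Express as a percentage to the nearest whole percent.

F_rel = 159%

F_rel = (AUC_test/D_test) / (AUC_ref/D_ref)
      = (197.3/1000) / (62.14/500)
      = 0.1973 / 0.12428 = 1.5875 = 158.75%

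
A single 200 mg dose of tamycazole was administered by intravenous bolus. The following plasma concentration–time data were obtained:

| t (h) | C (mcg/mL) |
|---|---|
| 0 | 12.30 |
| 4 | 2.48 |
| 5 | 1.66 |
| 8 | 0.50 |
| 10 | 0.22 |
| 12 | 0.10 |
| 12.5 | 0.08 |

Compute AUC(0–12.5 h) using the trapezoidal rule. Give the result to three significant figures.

AUC = 36.0 mcg/mL·h

Trapezoidal AUC_0→12.5:
  [0→4]: (12.30+2.48)/2 × 4 = 29.56
  [4→5]: (2.48+1.66)/2 × 1 = 2.07
  [5→8]: (1.66+0.50)/2 × 3 = 3.24
  [8→10]: (0.50+0.22)/2 × 2 = 0.72
  [10→12]: (0.22+0.10)/2 × 2 = 0.32
  [12→12.5]: (0.10+0.08)/2 × 0.5 = 0.045
  Sum = 35.955 mcg/mL·h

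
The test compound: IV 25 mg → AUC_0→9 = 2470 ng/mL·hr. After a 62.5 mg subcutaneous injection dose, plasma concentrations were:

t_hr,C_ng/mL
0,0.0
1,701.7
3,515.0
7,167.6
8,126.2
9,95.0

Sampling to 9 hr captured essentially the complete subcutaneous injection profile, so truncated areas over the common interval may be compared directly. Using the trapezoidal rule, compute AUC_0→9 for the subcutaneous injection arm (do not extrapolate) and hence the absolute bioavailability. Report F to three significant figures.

Trapezoidal AUC_0→9 (subcutaneous injection):
  [0→1]: (0.0+701.7)/2 × 1 = 350.85
  [1→3]: (701.7+515.0)/2 × 2 = 1216.7
  [3→7]: (515.0+167.6)/2 × 4 = 1365.2
  [7→8]: (167.6+126.2)/2 × 1 = 146.9
  [8→9]: (126.2+95.0)/2 × 1 = 110.6
  Sum = 3190.25 ng/mL·hr
F = (AUC_ev/D_ev)/(AUC_iv/D_iv) = (3190.25/62.5)/(2470/25) = 51.044/98.8 = 0.5166

F = 0.517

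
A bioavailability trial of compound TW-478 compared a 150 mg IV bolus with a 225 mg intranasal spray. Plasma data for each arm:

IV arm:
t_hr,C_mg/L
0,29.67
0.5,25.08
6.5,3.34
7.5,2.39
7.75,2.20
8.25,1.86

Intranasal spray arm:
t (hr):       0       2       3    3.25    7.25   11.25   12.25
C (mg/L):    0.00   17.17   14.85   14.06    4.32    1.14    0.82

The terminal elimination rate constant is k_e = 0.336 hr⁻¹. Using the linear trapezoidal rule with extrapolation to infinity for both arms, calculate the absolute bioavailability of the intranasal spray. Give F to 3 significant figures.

Trapezoidal AUC_0→8.25 (IV):
  [0→0.5]: (29.67+25.08)/2 × 0.5 = 13.6875
  [0.5→6.5]: (25.08+3.34)/2 × 6 = 85.26
  [6.5→7.5]: (3.34+2.39)/2 × 1 = 2.865
  [7.5→7.75]: (2.39+2.20)/2 × 0.25 = 0.57375
  [7.75→8.25]: (2.20+1.86)/2 × 0.5 = 1.015
  Sum = 103.40125 mg/L·hr
IV tail: 1.86/0.336 = 5.536; AUC_iv,0→∞ = 103.40125 + 5.536 = 108.93725 mg/L·hr
Trapezoidal AUC_0→12.25 (intranasal spray):
  [0→2]: (0.00+17.17)/2 × 2 = 17.17
  [2→3]: (17.17+14.85)/2 × 1 = 16.01
  [3→3.25]: (14.85+14.06)/2 × 0.25 = 3.61375
  [3.25→7.25]: (14.06+4.32)/2 × 4 = 36.76
  [7.25→11.25]: (4.32+1.14)/2 × 4 = 10.92
  [11.25→12.25]: (1.14+0.82)/2 × 1 = 0.98
  Sum = 85.45375 mg/L·hr
intranasal spray tail: 0.82/0.336 = 2.440; AUC_ev,0→∞ = 85.45375 + 2.440 = 87.89375 mg/L·hr
F = (AUC_ev/D_ev)/(AUC_iv/D_iv) = (87.89375/225)/(108.93725/150) = 0.390639/0.726248 = 0.5379

F = 0.538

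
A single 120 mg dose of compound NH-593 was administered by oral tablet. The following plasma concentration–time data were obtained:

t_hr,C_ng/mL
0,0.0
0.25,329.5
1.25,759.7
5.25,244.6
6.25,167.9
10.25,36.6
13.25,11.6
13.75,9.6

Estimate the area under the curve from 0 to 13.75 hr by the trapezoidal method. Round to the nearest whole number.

Trapezoidal AUC_0→13.75:
  [0→0.25]: (0.0+329.5)/2 × 0.25 = 41.1875
  [0.25→1.25]: (329.5+759.7)/2 × 1 = 544.6
  [1.25→5.25]: (759.7+244.6)/2 × 4 = 2008.6
  [5.25→6.25]: (244.6+167.9)/2 × 1 = 206.25
  [6.25→10.25]: (167.9+36.6)/2 × 4 = 409.0
  [10.25→13.25]: (36.6+11.6)/2 × 3 = 72.3
  [13.25→13.75]: (11.6+9.6)/2 × 0.5 = 5.3
  Sum = 3287.2375 ng/mL·hr

AUC = 3287 ng/mL·hr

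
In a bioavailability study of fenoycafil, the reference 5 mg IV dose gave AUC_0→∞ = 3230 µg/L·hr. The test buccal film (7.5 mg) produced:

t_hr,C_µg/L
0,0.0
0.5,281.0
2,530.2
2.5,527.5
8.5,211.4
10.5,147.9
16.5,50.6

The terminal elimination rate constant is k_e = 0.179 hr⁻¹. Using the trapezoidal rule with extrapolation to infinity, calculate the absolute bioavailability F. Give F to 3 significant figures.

Trapezoidal AUC_0→16.5 (buccal film):
  [0→0.5]: (0.0+281.0)/2 × 0.5 = 70.25
  [0.5→2]: (281.0+530.2)/2 × 1.5 = 608.4
  [2→2.5]: (530.2+527.5)/2 × 0.5 = 264.425
  [2.5→8.5]: (527.5+211.4)/2 × 6 = 2216.7
  [8.5→10.5]: (211.4+147.9)/2 × 2 = 359.3
  [10.5→16.5]: (147.9+50.6)/2 × 6 = 595.5
  Sum = 4114.575 µg/L·hr
Tail: C_last/k_e = 50.6/0.179 = 282.682
AUC_0→∞ (buccal film) = 4114.575 + 282.682 = 4397.257 µg/L·hr
F = (AUC_ev/D_ev)/(AUC_iv/D_iv) = (4397.257/7.5)/(3230/5) = 586.301/646 = 0.9076

F = 0.908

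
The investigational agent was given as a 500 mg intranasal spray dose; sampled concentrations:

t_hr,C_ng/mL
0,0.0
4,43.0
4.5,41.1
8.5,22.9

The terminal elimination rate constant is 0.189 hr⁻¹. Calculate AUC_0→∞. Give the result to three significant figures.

Trapezoidal AUC_0→8.5:
  [0→4]: (0.0+43.0)/2 × 4 = 86.0
  [4→4.5]: (43.0+41.1)/2 × 0.5 = 21.025
  [4.5→8.5]: (41.1+22.9)/2 × 4 = 128.0
  Sum = 235.025 ng/mL·hr
Extrapolated tail: C_last / k_e = 22.9 / 0.189 = 121.164
AUC_0→∞ = 235.025 + 121.164 = 356.189 ng/mL·hr

AUC = 356 ng/mL·hr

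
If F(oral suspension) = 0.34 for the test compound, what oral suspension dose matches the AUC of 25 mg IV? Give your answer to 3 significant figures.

D_oral = 73.5 mg

For equal systemic exposure: F × D_ev = D_iv
D_ev = D_iv / F = 25 / 0.34 = 73.5294 mg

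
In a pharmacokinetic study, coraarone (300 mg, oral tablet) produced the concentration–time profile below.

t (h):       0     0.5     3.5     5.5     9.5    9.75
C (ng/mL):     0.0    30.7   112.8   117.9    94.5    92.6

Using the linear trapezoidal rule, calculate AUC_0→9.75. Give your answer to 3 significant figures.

AUC = 902 ng/mL·h

Trapezoidal AUC_0→9.75:
  [0→0.5]: (0.0+30.7)/2 × 0.5 = 7.675
  [0.5→3.5]: (30.7+112.8)/2 × 3 = 215.25
  [3.5→5.5]: (112.8+117.9)/2 × 2 = 230.7
  [5.5→9.5]: (117.9+94.5)/2 × 4 = 424.8
  [9.5→9.75]: (94.5+92.6)/2 × 0.25 = 23.3875
  Sum = 901.8125 ng/mL·h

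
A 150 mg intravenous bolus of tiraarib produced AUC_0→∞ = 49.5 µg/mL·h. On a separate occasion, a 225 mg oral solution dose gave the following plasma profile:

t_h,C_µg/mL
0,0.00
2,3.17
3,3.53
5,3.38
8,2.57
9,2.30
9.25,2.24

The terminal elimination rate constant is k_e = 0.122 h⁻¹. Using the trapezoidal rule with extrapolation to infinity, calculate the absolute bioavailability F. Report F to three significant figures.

Trapezoidal AUC_0→9.25 (oral solution):
  [0→2]: (0.00+3.17)/2 × 2 = 3.17
  [2→3]: (3.17+3.53)/2 × 1 = 3.35
  [3→5]: (3.53+3.38)/2 × 2 = 6.91
  [5→8]: (3.38+2.57)/2 × 3 = 8.925
  [8→9]: (2.57+2.30)/2 × 1 = 2.435
  [9→9.25]: (2.30+2.24)/2 × 0.25 = 0.5675
  Sum = 25.3575 µg/mL·h
Tail: C_last/k_e = 2.24/0.122 = 18.361
AUC_0→∞ (oral solution) = 25.3575 + 18.361 = 43.7185 µg/mL·h
F = (AUC_ev/D_ev)/(AUC_iv/D_iv) = (43.7185/225)/(49.5/150) = 0.194304/0.33 = 0.5888

F = 0.589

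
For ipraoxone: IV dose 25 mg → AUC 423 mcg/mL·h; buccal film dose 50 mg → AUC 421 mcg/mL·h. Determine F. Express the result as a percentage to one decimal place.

F = 49.8%

F = (AUC_ev / D_ev) / (AUC_iv / D_iv)
  = (421/50) / (423/25)
  = 8.42 / 16.92 = 0.4976
  = 49.76%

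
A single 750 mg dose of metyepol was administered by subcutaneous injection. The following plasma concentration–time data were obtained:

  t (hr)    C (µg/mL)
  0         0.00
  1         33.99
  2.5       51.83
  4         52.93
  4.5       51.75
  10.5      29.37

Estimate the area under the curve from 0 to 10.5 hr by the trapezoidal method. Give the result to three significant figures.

AUC = 429 µg/mL·hr

Trapezoidal AUC_0→10.5:
  [0→1]: (0.00+33.99)/2 × 1 = 16.995
  [1→2.5]: (33.99+51.83)/2 × 1.5 = 64.365
  [2.5→4]: (51.83+52.93)/2 × 1.5 = 78.57
  [4→4.5]: (52.93+51.75)/2 × 0.5 = 26.17
  [4.5→10.5]: (51.75+29.37)/2 × 6 = 243.36
  Sum = 429.46 µg/mL·hr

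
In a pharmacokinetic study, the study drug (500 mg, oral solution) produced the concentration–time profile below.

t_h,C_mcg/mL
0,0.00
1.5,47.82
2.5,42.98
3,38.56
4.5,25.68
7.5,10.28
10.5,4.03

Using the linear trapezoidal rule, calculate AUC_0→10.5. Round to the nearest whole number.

AUC = 225 mcg/mL·h

Trapezoidal AUC_0→10.5:
  [0→1.5]: (0.00+47.82)/2 × 1.5 = 35.865
  [1.5→2.5]: (47.82+42.98)/2 × 1 = 45.4
  [2.5→3]: (42.98+38.56)/2 × 0.5 = 20.385
  [3→4.5]: (38.56+25.68)/2 × 1.5 = 48.18
  [4.5→7.5]: (25.68+10.28)/2 × 3 = 53.94
  [7.5→10.5]: (10.28+4.03)/2 × 3 = 21.465
  Sum = 225.235 mcg/mL·h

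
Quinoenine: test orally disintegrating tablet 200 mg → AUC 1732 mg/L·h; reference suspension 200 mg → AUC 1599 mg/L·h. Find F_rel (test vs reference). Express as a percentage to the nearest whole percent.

F_rel = (AUC_test/D_test) / (AUC_ref/D_ref)
      = (1732/200) / (1599/200)
      = 8.66 / 7.995 = 1.0832 = 108.32%

F_rel = 108%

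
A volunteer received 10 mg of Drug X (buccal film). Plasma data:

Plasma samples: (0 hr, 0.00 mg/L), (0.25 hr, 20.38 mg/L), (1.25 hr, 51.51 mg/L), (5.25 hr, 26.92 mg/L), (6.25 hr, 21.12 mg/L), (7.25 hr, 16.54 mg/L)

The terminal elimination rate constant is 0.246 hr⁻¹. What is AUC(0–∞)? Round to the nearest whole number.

AUC = 305 mg/L·hr

Trapezoidal AUC_0→7.25:
  [0→0.25]: (0.00+20.38)/2 × 0.25 = 2.5475
  [0.25→1.25]: (20.38+51.51)/2 × 1 = 35.945
  [1.25→5.25]: (51.51+26.92)/2 × 4 = 156.86
  [5.25→6.25]: (26.92+21.12)/2 × 1 = 24.02
  [6.25→7.25]: (21.12+16.54)/2 × 1 = 18.83
  Sum = 238.2025 mg/L·hr
Extrapolated tail: C_last / k_e = 16.54 / 0.246 = 67.236
AUC_0→∞ = 238.2025 + 67.236 = 305.4385 mg/L·hr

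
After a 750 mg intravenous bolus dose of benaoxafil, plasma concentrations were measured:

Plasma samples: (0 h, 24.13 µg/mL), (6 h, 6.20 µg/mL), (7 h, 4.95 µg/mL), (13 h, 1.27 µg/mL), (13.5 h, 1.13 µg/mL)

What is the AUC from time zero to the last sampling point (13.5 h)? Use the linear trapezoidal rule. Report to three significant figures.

AUC = 116 µg/mL·h

Trapezoidal AUC_0→13.5:
  [0→6]: (24.13+6.20)/2 × 6 = 90.99
  [6→7]: (6.20+4.95)/2 × 1 = 5.575
  [7→13]: (4.95+1.27)/2 × 6 = 18.66
  [13→13.5]: (1.27+1.13)/2 × 0.5 = 0.6
  Sum = 115.825 µg/mL·h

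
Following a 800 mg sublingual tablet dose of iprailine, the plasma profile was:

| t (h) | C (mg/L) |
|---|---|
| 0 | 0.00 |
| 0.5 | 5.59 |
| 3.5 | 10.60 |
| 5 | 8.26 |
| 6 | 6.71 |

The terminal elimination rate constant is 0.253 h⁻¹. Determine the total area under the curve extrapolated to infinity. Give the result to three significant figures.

Trapezoidal AUC_0→6:
  [0→0.5]: (0.00+5.59)/2 × 0.5 = 1.3975
  [0.5→3.5]: (5.59+10.60)/2 × 3 = 24.285
  [3.5→5]: (10.60+8.26)/2 × 1.5 = 14.145
  [5→6]: (8.26+6.71)/2 × 1 = 7.485
  Sum = 47.3125 mg/L·h
Extrapolated tail: C_last / k_e = 6.71 / 0.253 = 26.522
AUC_0→∞ = 47.3125 + 26.522 = 73.8345 mg/L·h

AUC = 73.8 mg/L·h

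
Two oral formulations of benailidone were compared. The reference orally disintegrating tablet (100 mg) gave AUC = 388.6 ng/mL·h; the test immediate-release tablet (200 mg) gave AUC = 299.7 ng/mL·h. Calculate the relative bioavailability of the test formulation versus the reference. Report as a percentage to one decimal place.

F_rel = (AUC_test/D_test) / (AUC_ref/D_ref)
      = (299.7/200) / (388.6/100)
      = 1.4985 / 3.886 = 0.3856 = 38.56%

F_rel = 38.6%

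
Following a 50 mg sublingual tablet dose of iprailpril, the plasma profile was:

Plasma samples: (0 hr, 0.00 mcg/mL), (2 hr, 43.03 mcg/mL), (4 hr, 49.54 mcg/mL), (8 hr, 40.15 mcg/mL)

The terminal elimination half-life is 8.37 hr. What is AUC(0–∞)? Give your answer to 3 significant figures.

Trapezoidal AUC_0→8:
  [0→2]: (0.00+43.03)/2 × 2 = 43.03
  [2→4]: (43.03+49.54)/2 × 2 = 92.57
  [4→8]: (49.54+40.15)/2 × 4 = 179.38
  Sum = 314.98 mcg/mL·hr
k_e = ln2 / t½ = 0.693147 / 8.37 = 0.0828 hr^-1
Extrapolated tail: C_last / k_e = 40.15 / 0.0828 = 484.903
AUC_0→∞ = 314.98 + 484.903 = 799.883 mcg/mL·hr

AUC = 800 mcg/mL·hr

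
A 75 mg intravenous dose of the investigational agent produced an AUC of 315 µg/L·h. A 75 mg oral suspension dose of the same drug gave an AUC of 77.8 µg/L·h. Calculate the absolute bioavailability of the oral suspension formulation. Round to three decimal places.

F = 0.247

F = (AUC_ev / D_ev) / (AUC_iv / D_iv)
  = (77.8/75) / (315/75)
  = 1.03733 / 4.2 = 0.2470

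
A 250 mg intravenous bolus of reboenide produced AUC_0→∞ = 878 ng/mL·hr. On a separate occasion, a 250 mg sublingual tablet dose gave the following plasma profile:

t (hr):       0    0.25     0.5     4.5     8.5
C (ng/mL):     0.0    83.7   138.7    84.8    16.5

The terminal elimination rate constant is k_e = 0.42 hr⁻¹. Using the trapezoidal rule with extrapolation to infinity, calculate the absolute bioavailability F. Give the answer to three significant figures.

F = 0.828

Trapezoidal AUC_0→8.5 (sublingual tablet):
  [0→0.25]: (0.0+83.7)/2 × 0.25 = 10.4625
  [0.25→0.5]: (83.7+138.7)/2 × 0.25 = 27.8
  [0.5→4.5]: (138.7+84.8)/2 × 4 = 447.0
  [4.5→8.5]: (84.8+16.5)/2 × 4 = 202.6
  Sum = 687.8625 ng/mL·hr
Tail: C_last/k_e = 16.5/0.42 = 39.286
AUC_0→∞ (sublingual tablet) = 687.8625 + 39.286 = 727.1485 ng/mL·hr
F = (AUC_ev/D_ev)/(AUC_iv/D_iv) = (727.1485/250)/(878/250) = 2.908594/3.512 = 0.8282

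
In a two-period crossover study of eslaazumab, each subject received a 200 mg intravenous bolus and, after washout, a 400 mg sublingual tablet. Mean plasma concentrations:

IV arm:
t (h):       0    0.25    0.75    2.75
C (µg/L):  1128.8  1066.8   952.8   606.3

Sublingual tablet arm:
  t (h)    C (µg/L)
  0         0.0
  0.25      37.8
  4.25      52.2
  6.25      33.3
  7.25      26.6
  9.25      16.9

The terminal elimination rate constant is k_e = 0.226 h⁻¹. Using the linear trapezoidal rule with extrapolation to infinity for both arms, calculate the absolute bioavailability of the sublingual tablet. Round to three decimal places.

F = 0.042

Trapezoidal AUC_0→2.75 (IV):
  [0→0.25]: (1128.8+1066.8)/2 × 0.25 = 274.45
  [0.25→0.75]: (1066.8+952.8)/2 × 0.5 = 504.9
  [0.75→2.75]: (952.8+606.3)/2 × 2 = 1559.1
  Sum = 2338.45 µg/L·h
IV tail: 606.3/0.226 = 2682.743; AUC_iv,0→∞ = 2338.45 + 2682.743 = 5021.193 µg/L·h
Trapezoidal AUC_0→9.25 (sublingual tablet):
  [0→0.25]: (0.0+37.8)/2 × 0.25 = 4.725
  [0.25→4.25]: (37.8+52.2)/2 × 4 = 180.0
  [4.25→6.25]: (52.2+33.3)/2 × 2 = 85.5
  [6.25→7.25]: (33.3+26.6)/2 × 1 = 29.95
  [7.25→9.25]: (26.6+16.9)/2 × 2 = 43.5
  Sum = 343.675 µg/L·h
sublingual tablet tail: 16.9/0.226 = 74.779; AUC_ev,0→∞ = 343.675 + 74.779 = 418.454 µg/L·h
F = (AUC_ev/D_ev)/(AUC_iv/D_iv) = (418.454/400)/(5021.193/200) = 1.046135/25.105965 = 0.0417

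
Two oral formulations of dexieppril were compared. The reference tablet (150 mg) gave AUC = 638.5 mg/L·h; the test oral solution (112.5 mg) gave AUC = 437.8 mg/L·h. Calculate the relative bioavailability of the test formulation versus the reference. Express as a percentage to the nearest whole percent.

F_rel = (AUC_test/D_test) / (AUC_ref/D_ref)
      = (437.8/112.5) / (638.5/150)
      = 3.89156 / 4.25667 = 0.9142 = 91.42%

F_rel = 91%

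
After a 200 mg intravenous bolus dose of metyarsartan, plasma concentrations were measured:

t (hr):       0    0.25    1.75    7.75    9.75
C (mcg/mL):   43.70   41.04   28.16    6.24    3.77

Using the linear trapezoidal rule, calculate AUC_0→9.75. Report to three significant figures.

Trapezoidal AUC_0→9.75:
  [0→0.25]: (43.70+41.04)/2 × 0.25 = 10.5925
  [0.25→1.75]: (41.04+28.16)/2 × 1.5 = 51.9
  [1.75→7.75]: (28.16+6.24)/2 × 6 = 103.2
  [7.75→9.75]: (6.24+3.77)/2 × 2 = 10.01
  Sum = 175.7025 mcg/mL·hr

AUC = 176 mcg/mL·hr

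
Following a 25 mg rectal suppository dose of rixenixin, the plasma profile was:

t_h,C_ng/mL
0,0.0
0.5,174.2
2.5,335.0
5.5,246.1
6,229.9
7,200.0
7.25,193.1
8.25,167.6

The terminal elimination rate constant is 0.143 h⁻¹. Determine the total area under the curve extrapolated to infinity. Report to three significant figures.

AUC = 3160 ng/mL·h

Trapezoidal AUC_0→8.25:
  [0→0.5]: (0.0+174.2)/2 × 0.5 = 43.55
  [0.5→2.5]: (174.2+335.0)/2 × 2 = 509.2
  [2.5→5.5]: (335.0+246.1)/2 × 3 = 871.65
  [5.5→6]: (246.1+229.9)/2 × 0.5 = 119.0
  [6→7]: (229.9+200.0)/2 × 1 = 214.95
  [7→7.25]: (200.0+193.1)/2 × 0.25 = 49.1375
  [7.25→8.25]: (193.1+167.6)/2 × 1 = 180.35
  Sum = 1987.8375 ng/mL·h
Extrapolated tail: C_last / k_e = 167.6 / 0.143 = 1172.028
AUC_0→∞ = 1987.8375 + 1172.028 = 3159.8655 ng/mL·h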